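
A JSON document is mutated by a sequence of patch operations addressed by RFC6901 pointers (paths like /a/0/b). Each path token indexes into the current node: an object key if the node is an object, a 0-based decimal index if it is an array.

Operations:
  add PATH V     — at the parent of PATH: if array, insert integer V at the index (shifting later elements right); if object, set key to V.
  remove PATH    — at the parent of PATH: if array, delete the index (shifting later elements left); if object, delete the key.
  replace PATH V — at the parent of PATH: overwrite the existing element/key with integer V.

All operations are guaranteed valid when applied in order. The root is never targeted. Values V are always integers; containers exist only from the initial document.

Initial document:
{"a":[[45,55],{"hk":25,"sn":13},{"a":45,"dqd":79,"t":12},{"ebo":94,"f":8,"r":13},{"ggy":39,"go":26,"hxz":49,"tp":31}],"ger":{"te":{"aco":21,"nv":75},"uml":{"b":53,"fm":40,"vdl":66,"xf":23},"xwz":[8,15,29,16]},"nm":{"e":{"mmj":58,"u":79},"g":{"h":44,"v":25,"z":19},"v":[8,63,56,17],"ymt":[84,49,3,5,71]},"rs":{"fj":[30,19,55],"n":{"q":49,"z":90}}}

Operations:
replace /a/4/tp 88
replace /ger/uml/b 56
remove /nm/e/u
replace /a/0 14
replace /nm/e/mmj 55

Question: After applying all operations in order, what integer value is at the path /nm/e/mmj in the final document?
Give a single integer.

Answer: 55

Derivation:
After op 1 (replace /a/4/tp 88): {"a":[[45,55],{"hk":25,"sn":13},{"a":45,"dqd":79,"t":12},{"ebo":94,"f":8,"r":13},{"ggy":39,"go":26,"hxz":49,"tp":88}],"ger":{"te":{"aco":21,"nv":75},"uml":{"b":53,"fm":40,"vdl":66,"xf":23},"xwz":[8,15,29,16]},"nm":{"e":{"mmj":58,"u":79},"g":{"h":44,"v":25,"z":19},"v":[8,63,56,17],"ymt":[84,49,3,5,71]},"rs":{"fj":[30,19,55],"n":{"q":49,"z":90}}}
After op 2 (replace /ger/uml/b 56): {"a":[[45,55],{"hk":25,"sn":13},{"a":45,"dqd":79,"t":12},{"ebo":94,"f":8,"r":13},{"ggy":39,"go":26,"hxz":49,"tp":88}],"ger":{"te":{"aco":21,"nv":75},"uml":{"b":56,"fm":40,"vdl":66,"xf":23},"xwz":[8,15,29,16]},"nm":{"e":{"mmj":58,"u":79},"g":{"h":44,"v":25,"z":19},"v":[8,63,56,17],"ymt":[84,49,3,5,71]},"rs":{"fj":[30,19,55],"n":{"q":49,"z":90}}}
After op 3 (remove /nm/e/u): {"a":[[45,55],{"hk":25,"sn":13},{"a":45,"dqd":79,"t":12},{"ebo":94,"f":8,"r":13},{"ggy":39,"go":26,"hxz":49,"tp":88}],"ger":{"te":{"aco":21,"nv":75},"uml":{"b":56,"fm":40,"vdl":66,"xf":23},"xwz":[8,15,29,16]},"nm":{"e":{"mmj":58},"g":{"h":44,"v":25,"z":19},"v":[8,63,56,17],"ymt":[84,49,3,5,71]},"rs":{"fj":[30,19,55],"n":{"q":49,"z":90}}}
After op 4 (replace /a/0 14): {"a":[14,{"hk":25,"sn":13},{"a":45,"dqd":79,"t":12},{"ebo":94,"f":8,"r":13},{"ggy":39,"go":26,"hxz":49,"tp":88}],"ger":{"te":{"aco":21,"nv":75},"uml":{"b":56,"fm":40,"vdl":66,"xf":23},"xwz":[8,15,29,16]},"nm":{"e":{"mmj":58},"g":{"h":44,"v":25,"z":19},"v":[8,63,56,17],"ymt":[84,49,3,5,71]},"rs":{"fj":[30,19,55],"n":{"q":49,"z":90}}}
After op 5 (replace /nm/e/mmj 55): {"a":[14,{"hk":25,"sn":13},{"a":45,"dqd":79,"t":12},{"ebo":94,"f":8,"r":13},{"ggy":39,"go":26,"hxz":49,"tp":88}],"ger":{"te":{"aco":21,"nv":75},"uml":{"b":56,"fm":40,"vdl":66,"xf":23},"xwz":[8,15,29,16]},"nm":{"e":{"mmj":55},"g":{"h":44,"v":25,"z":19},"v":[8,63,56,17],"ymt":[84,49,3,5,71]},"rs":{"fj":[30,19,55],"n":{"q":49,"z":90}}}
Value at /nm/e/mmj: 55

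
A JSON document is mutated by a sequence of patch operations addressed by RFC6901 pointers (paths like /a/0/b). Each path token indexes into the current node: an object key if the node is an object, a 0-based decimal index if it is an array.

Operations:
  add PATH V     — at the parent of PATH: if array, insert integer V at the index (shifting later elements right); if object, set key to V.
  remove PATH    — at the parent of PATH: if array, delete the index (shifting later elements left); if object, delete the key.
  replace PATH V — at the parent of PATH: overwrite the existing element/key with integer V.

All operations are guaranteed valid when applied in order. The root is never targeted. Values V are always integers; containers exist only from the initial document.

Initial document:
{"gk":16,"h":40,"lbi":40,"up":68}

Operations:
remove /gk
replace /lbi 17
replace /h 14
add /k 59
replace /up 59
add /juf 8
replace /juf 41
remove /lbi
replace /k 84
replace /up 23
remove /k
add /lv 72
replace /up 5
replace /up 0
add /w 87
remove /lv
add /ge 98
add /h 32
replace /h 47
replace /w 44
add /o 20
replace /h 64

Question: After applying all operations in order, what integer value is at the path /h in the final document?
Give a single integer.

Answer: 64

Derivation:
After op 1 (remove /gk): {"h":40,"lbi":40,"up":68}
After op 2 (replace /lbi 17): {"h":40,"lbi":17,"up":68}
After op 3 (replace /h 14): {"h":14,"lbi":17,"up":68}
After op 4 (add /k 59): {"h":14,"k":59,"lbi":17,"up":68}
After op 5 (replace /up 59): {"h":14,"k":59,"lbi":17,"up":59}
After op 6 (add /juf 8): {"h":14,"juf":8,"k":59,"lbi":17,"up":59}
After op 7 (replace /juf 41): {"h":14,"juf":41,"k":59,"lbi":17,"up":59}
After op 8 (remove /lbi): {"h":14,"juf":41,"k":59,"up":59}
After op 9 (replace /k 84): {"h":14,"juf":41,"k":84,"up":59}
After op 10 (replace /up 23): {"h":14,"juf":41,"k":84,"up":23}
After op 11 (remove /k): {"h":14,"juf":41,"up":23}
After op 12 (add /lv 72): {"h":14,"juf":41,"lv":72,"up":23}
After op 13 (replace /up 5): {"h":14,"juf":41,"lv":72,"up":5}
After op 14 (replace /up 0): {"h":14,"juf":41,"lv":72,"up":0}
After op 15 (add /w 87): {"h":14,"juf":41,"lv":72,"up":0,"w":87}
After op 16 (remove /lv): {"h":14,"juf":41,"up":0,"w":87}
After op 17 (add /ge 98): {"ge":98,"h":14,"juf":41,"up":0,"w":87}
After op 18 (add /h 32): {"ge":98,"h":32,"juf":41,"up":0,"w":87}
After op 19 (replace /h 47): {"ge":98,"h":47,"juf":41,"up":0,"w":87}
After op 20 (replace /w 44): {"ge":98,"h":47,"juf":41,"up":0,"w":44}
After op 21 (add /o 20): {"ge":98,"h":47,"juf":41,"o":20,"up":0,"w":44}
After op 22 (replace /h 64): {"ge":98,"h":64,"juf":41,"o":20,"up":0,"w":44}
Value at /h: 64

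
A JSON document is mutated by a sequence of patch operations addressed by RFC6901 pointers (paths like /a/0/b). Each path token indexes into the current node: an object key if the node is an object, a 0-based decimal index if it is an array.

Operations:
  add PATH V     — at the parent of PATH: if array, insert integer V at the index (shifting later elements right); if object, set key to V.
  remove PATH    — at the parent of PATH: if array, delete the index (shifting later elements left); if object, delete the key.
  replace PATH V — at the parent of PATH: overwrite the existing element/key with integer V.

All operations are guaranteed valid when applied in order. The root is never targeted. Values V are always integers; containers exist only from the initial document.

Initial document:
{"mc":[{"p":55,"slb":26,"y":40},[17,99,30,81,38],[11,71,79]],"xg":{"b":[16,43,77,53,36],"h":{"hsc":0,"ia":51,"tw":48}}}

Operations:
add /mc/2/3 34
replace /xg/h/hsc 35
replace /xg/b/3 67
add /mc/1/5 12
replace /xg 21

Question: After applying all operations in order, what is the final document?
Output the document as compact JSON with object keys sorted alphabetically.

Answer: {"mc":[{"p":55,"slb":26,"y":40},[17,99,30,81,38,12],[11,71,79,34]],"xg":21}

Derivation:
After op 1 (add /mc/2/3 34): {"mc":[{"p":55,"slb":26,"y":40},[17,99,30,81,38],[11,71,79,34]],"xg":{"b":[16,43,77,53,36],"h":{"hsc":0,"ia":51,"tw":48}}}
After op 2 (replace /xg/h/hsc 35): {"mc":[{"p":55,"slb":26,"y":40},[17,99,30,81,38],[11,71,79,34]],"xg":{"b":[16,43,77,53,36],"h":{"hsc":35,"ia":51,"tw":48}}}
After op 3 (replace /xg/b/3 67): {"mc":[{"p":55,"slb":26,"y":40},[17,99,30,81,38],[11,71,79,34]],"xg":{"b":[16,43,77,67,36],"h":{"hsc":35,"ia":51,"tw":48}}}
After op 4 (add /mc/1/5 12): {"mc":[{"p":55,"slb":26,"y":40},[17,99,30,81,38,12],[11,71,79,34]],"xg":{"b":[16,43,77,67,36],"h":{"hsc":35,"ia":51,"tw":48}}}
After op 5 (replace /xg 21): {"mc":[{"p":55,"slb":26,"y":40},[17,99,30,81,38,12],[11,71,79,34]],"xg":21}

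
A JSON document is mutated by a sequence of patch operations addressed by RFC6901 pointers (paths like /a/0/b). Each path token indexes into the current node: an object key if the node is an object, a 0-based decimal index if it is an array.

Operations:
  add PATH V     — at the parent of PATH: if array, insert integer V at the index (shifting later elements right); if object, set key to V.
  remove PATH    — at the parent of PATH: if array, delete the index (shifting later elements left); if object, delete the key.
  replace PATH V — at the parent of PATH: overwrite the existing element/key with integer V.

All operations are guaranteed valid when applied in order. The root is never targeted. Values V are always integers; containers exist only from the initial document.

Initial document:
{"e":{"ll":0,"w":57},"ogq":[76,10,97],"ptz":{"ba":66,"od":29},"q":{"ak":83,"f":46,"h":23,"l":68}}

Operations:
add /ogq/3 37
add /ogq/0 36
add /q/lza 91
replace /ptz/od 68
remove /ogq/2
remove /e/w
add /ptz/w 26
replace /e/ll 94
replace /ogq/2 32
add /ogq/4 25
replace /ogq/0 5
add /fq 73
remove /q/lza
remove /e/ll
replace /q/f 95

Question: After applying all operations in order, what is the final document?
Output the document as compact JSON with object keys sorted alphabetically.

Answer: {"e":{},"fq":73,"ogq":[5,76,32,37,25],"ptz":{"ba":66,"od":68,"w":26},"q":{"ak":83,"f":95,"h":23,"l":68}}

Derivation:
After op 1 (add /ogq/3 37): {"e":{"ll":0,"w":57},"ogq":[76,10,97,37],"ptz":{"ba":66,"od":29},"q":{"ak":83,"f":46,"h":23,"l":68}}
After op 2 (add /ogq/0 36): {"e":{"ll":0,"w":57},"ogq":[36,76,10,97,37],"ptz":{"ba":66,"od":29},"q":{"ak":83,"f":46,"h":23,"l":68}}
After op 3 (add /q/lza 91): {"e":{"ll":0,"w":57},"ogq":[36,76,10,97,37],"ptz":{"ba":66,"od":29},"q":{"ak":83,"f":46,"h":23,"l":68,"lza":91}}
After op 4 (replace /ptz/od 68): {"e":{"ll":0,"w":57},"ogq":[36,76,10,97,37],"ptz":{"ba":66,"od":68},"q":{"ak":83,"f":46,"h":23,"l":68,"lza":91}}
After op 5 (remove /ogq/2): {"e":{"ll":0,"w":57},"ogq":[36,76,97,37],"ptz":{"ba":66,"od":68},"q":{"ak":83,"f":46,"h":23,"l":68,"lza":91}}
After op 6 (remove /e/w): {"e":{"ll":0},"ogq":[36,76,97,37],"ptz":{"ba":66,"od":68},"q":{"ak":83,"f":46,"h":23,"l":68,"lza":91}}
After op 7 (add /ptz/w 26): {"e":{"ll":0},"ogq":[36,76,97,37],"ptz":{"ba":66,"od":68,"w":26},"q":{"ak":83,"f":46,"h":23,"l":68,"lza":91}}
After op 8 (replace /e/ll 94): {"e":{"ll":94},"ogq":[36,76,97,37],"ptz":{"ba":66,"od":68,"w":26},"q":{"ak":83,"f":46,"h":23,"l":68,"lza":91}}
After op 9 (replace /ogq/2 32): {"e":{"ll":94},"ogq":[36,76,32,37],"ptz":{"ba":66,"od":68,"w":26},"q":{"ak":83,"f":46,"h":23,"l":68,"lza":91}}
After op 10 (add /ogq/4 25): {"e":{"ll":94},"ogq":[36,76,32,37,25],"ptz":{"ba":66,"od":68,"w":26},"q":{"ak":83,"f":46,"h":23,"l":68,"lza":91}}
After op 11 (replace /ogq/0 5): {"e":{"ll":94},"ogq":[5,76,32,37,25],"ptz":{"ba":66,"od":68,"w":26},"q":{"ak":83,"f":46,"h":23,"l":68,"lza":91}}
After op 12 (add /fq 73): {"e":{"ll":94},"fq":73,"ogq":[5,76,32,37,25],"ptz":{"ba":66,"od":68,"w":26},"q":{"ak":83,"f":46,"h":23,"l":68,"lza":91}}
After op 13 (remove /q/lza): {"e":{"ll":94},"fq":73,"ogq":[5,76,32,37,25],"ptz":{"ba":66,"od":68,"w":26},"q":{"ak":83,"f":46,"h":23,"l":68}}
After op 14 (remove /e/ll): {"e":{},"fq":73,"ogq":[5,76,32,37,25],"ptz":{"ba":66,"od":68,"w":26},"q":{"ak":83,"f":46,"h":23,"l":68}}
After op 15 (replace /q/f 95): {"e":{},"fq":73,"ogq":[5,76,32,37,25],"ptz":{"ba":66,"od":68,"w":26},"q":{"ak":83,"f":95,"h":23,"l":68}}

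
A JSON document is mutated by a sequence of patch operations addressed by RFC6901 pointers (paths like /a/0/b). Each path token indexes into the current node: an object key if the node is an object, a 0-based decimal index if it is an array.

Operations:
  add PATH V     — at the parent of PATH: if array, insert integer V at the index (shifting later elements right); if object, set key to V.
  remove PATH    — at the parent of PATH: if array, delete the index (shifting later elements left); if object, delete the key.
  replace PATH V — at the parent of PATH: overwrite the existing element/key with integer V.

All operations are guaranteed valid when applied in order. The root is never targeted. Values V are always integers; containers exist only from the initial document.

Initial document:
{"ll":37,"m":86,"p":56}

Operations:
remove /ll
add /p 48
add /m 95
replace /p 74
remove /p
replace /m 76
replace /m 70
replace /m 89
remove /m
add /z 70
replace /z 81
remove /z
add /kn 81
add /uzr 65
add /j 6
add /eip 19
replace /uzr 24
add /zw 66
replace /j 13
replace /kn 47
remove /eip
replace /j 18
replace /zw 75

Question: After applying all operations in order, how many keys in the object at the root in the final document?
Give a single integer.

After op 1 (remove /ll): {"m":86,"p":56}
After op 2 (add /p 48): {"m":86,"p":48}
After op 3 (add /m 95): {"m":95,"p":48}
After op 4 (replace /p 74): {"m":95,"p":74}
After op 5 (remove /p): {"m":95}
After op 6 (replace /m 76): {"m":76}
After op 7 (replace /m 70): {"m":70}
After op 8 (replace /m 89): {"m":89}
After op 9 (remove /m): {}
After op 10 (add /z 70): {"z":70}
After op 11 (replace /z 81): {"z":81}
After op 12 (remove /z): {}
After op 13 (add /kn 81): {"kn":81}
After op 14 (add /uzr 65): {"kn":81,"uzr":65}
After op 15 (add /j 6): {"j":6,"kn":81,"uzr":65}
After op 16 (add /eip 19): {"eip":19,"j":6,"kn":81,"uzr":65}
After op 17 (replace /uzr 24): {"eip":19,"j":6,"kn":81,"uzr":24}
After op 18 (add /zw 66): {"eip":19,"j":6,"kn":81,"uzr":24,"zw":66}
After op 19 (replace /j 13): {"eip":19,"j":13,"kn":81,"uzr":24,"zw":66}
After op 20 (replace /kn 47): {"eip":19,"j":13,"kn":47,"uzr":24,"zw":66}
After op 21 (remove /eip): {"j":13,"kn":47,"uzr":24,"zw":66}
After op 22 (replace /j 18): {"j":18,"kn":47,"uzr":24,"zw":66}
After op 23 (replace /zw 75): {"j":18,"kn":47,"uzr":24,"zw":75}
Size at the root: 4

Answer: 4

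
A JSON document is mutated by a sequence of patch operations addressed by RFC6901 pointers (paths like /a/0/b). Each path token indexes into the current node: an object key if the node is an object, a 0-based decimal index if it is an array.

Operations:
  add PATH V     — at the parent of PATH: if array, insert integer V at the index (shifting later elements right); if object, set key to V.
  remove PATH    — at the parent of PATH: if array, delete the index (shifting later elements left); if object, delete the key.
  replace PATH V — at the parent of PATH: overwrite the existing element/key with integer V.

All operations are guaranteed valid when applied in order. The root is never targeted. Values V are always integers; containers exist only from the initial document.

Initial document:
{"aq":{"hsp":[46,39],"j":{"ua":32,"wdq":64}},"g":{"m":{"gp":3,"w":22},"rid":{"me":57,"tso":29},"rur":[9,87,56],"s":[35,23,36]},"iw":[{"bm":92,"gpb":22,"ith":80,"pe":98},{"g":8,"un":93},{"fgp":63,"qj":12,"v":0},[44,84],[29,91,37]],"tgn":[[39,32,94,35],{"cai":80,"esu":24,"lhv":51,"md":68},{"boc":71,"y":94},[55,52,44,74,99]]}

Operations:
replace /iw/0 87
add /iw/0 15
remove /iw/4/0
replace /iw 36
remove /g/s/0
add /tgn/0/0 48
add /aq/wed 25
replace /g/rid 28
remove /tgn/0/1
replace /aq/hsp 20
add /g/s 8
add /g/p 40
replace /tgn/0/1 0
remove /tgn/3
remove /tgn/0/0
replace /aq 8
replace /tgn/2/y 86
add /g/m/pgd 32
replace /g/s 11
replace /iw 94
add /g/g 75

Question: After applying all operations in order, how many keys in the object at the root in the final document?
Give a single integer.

After op 1 (replace /iw/0 87): {"aq":{"hsp":[46,39],"j":{"ua":32,"wdq":64}},"g":{"m":{"gp":3,"w":22},"rid":{"me":57,"tso":29},"rur":[9,87,56],"s":[35,23,36]},"iw":[87,{"g":8,"un":93},{"fgp":63,"qj":12,"v":0},[44,84],[29,91,37]],"tgn":[[39,32,94,35],{"cai":80,"esu":24,"lhv":51,"md":68},{"boc":71,"y":94},[55,52,44,74,99]]}
After op 2 (add /iw/0 15): {"aq":{"hsp":[46,39],"j":{"ua":32,"wdq":64}},"g":{"m":{"gp":3,"w":22},"rid":{"me":57,"tso":29},"rur":[9,87,56],"s":[35,23,36]},"iw":[15,87,{"g":8,"un":93},{"fgp":63,"qj":12,"v":0},[44,84],[29,91,37]],"tgn":[[39,32,94,35],{"cai":80,"esu":24,"lhv":51,"md":68},{"boc":71,"y":94},[55,52,44,74,99]]}
After op 3 (remove /iw/4/0): {"aq":{"hsp":[46,39],"j":{"ua":32,"wdq":64}},"g":{"m":{"gp":3,"w":22},"rid":{"me":57,"tso":29},"rur":[9,87,56],"s":[35,23,36]},"iw":[15,87,{"g":8,"un":93},{"fgp":63,"qj":12,"v":0},[84],[29,91,37]],"tgn":[[39,32,94,35],{"cai":80,"esu":24,"lhv":51,"md":68},{"boc":71,"y":94},[55,52,44,74,99]]}
After op 4 (replace /iw 36): {"aq":{"hsp":[46,39],"j":{"ua":32,"wdq":64}},"g":{"m":{"gp":3,"w":22},"rid":{"me":57,"tso":29},"rur":[9,87,56],"s":[35,23,36]},"iw":36,"tgn":[[39,32,94,35],{"cai":80,"esu":24,"lhv":51,"md":68},{"boc":71,"y":94},[55,52,44,74,99]]}
After op 5 (remove /g/s/0): {"aq":{"hsp":[46,39],"j":{"ua":32,"wdq":64}},"g":{"m":{"gp":3,"w":22},"rid":{"me":57,"tso":29},"rur":[9,87,56],"s":[23,36]},"iw":36,"tgn":[[39,32,94,35],{"cai":80,"esu":24,"lhv":51,"md":68},{"boc":71,"y":94},[55,52,44,74,99]]}
After op 6 (add /tgn/0/0 48): {"aq":{"hsp":[46,39],"j":{"ua":32,"wdq":64}},"g":{"m":{"gp":3,"w":22},"rid":{"me":57,"tso":29},"rur":[9,87,56],"s":[23,36]},"iw":36,"tgn":[[48,39,32,94,35],{"cai":80,"esu":24,"lhv":51,"md":68},{"boc":71,"y":94},[55,52,44,74,99]]}
After op 7 (add /aq/wed 25): {"aq":{"hsp":[46,39],"j":{"ua":32,"wdq":64},"wed":25},"g":{"m":{"gp":3,"w":22},"rid":{"me":57,"tso":29},"rur":[9,87,56],"s":[23,36]},"iw":36,"tgn":[[48,39,32,94,35],{"cai":80,"esu":24,"lhv":51,"md":68},{"boc":71,"y":94},[55,52,44,74,99]]}
After op 8 (replace /g/rid 28): {"aq":{"hsp":[46,39],"j":{"ua":32,"wdq":64},"wed":25},"g":{"m":{"gp":3,"w":22},"rid":28,"rur":[9,87,56],"s":[23,36]},"iw":36,"tgn":[[48,39,32,94,35],{"cai":80,"esu":24,"lhv":51,"md":68},{"boc":71,"y":94},[55,52,44,74,99]]}
After op 9 (remove /tgn/0/1): {"aq":{"hsp":[46,39],"j":{"ua":32,"wdq":64},"wed":25},"g":{"m":{"gp":3,"w":22},"rid":28,"rur":[9,87,56],"s":[23,36]},"iw":36,"tgn":[[48,32,94,35],{"cai":80,"esu":24,"lhv":51,"md":68},{"boc":71,"y":94},[55,52,44,74,99]]}
After op 10 (replace /aq/hsp 20): {"aq":{"hsp":20,"j":{"ua":32,"wdq":64},"wed":25},"g":{"m":{"gp":3,"w":22},"rid":28,"rur":[9,87,56],"s":[23,36]},"iw":36,"tgn":[[48,32,94,35],{"cai":80,"esu":24,"lhv":51,"md":68},{"boc":71,"y":94},[55,52,44,74,99]]}
After op 11 (add /g/s 8): {"aq":{"hsp":20,"j":{"ua":32,"wdq":64},"wed":25},"g":{"m":{"gp":3,"w":22},"rid":28,"rur":[9,87,56],"s":8},"iw":36,"tgn":[[48,32,94,35],{"cai":80,"esu":24,"lhv":51,"md":68},{"boc":71,"y":94},[55,52,44,74,99]]}
After op 12 (add /g/p 40): {"aq":{"hsp":20,"j":{"ua":32,"wdq":64},"wed":25},"g":{"m":{"gp":3,"w":22},"p":40,"rid":28,"rur":[9,87,56],"s":8},"iw":36,"tgn":[[48,32,94,35],{"cai":80,"esu":24,"lhv":51,"md":68},{"boc":71,"y":94},[55,52,44,74,99]]}
After op 13 (replace /tgn/0/1 0): {"aq":{"hsp":20,"j":{"ua":32,"wdq":64},"wed":25},"g":{"m":{"gp":3,"w":22},"p":40,"rid":28,"rur":[9,87,56],"s":8},"iw":36,"tgn":[[48,0,94,35],{"cai":80,"esu":24,"lhv":51,"md":68},{"boc":71,"y":94},[55,52,44,74,99]]}
After op 14 (remove /tgn/3): {"aq":{"hsp":20,"j":{"ua":32,"wdq":64},"wed":25},"g":{"m":{"gp":3,"w":22},"p":40,"rid":28,"rur":[9,87,56],"s":8},"iw":36,"tgn":[[48,0,94,35],{"cai":80,"esu":24,"lhv":51,"md":68},{"boc":71,"y":94}]}
After op 15 (remove /tgn/0/0): {"aq":{"hsp":20,"j":{"ua":32,"wdq":64},"wed":25},"g":{"m":{"gp":3,"w":22},"p":40,"rid":28,"rur":[9,87,56],"s":8},"iw":36,"tgn":[[0,94,35],{"cai":80,"esu":24,"lhv":51,"md":68},{"boc":71,"y":94}]}
After op 16 (replace /aq 8): {"aq":8,"g":{"m":{"gp":3,"w":22},"p":40,"rid":28,"rur":[9,87,56],"s":8},"iw":36,"tgn":[[0,94,35],{"cai":80,"esu":24,"lhv":51,"md":68},{"boc":71,"y":94}]}
After op 17 (replace /tgn/2/y 86): {"aq":8,"g":{"m":{"gp":3,"w":22},"p":40,"rid":28,"rur":[9,87,56],"s":8},"iw":36,"tgn":[[0,94,35],{"cai":80,"esu":24,"lhv":51,"md":68},{"boc":71,"y":86}]}
After op 18 (add /g/m/pgd 32): {"aq":8,"g":{"m":{"gp":3,"pgd":32,"w":22},"p":40,"rid":28,"rur":[9,87,56],"s":8},"iw":36,"tgn":[[0,94,35],{"cai":80,"esu":24,"lhv":51,"md":68},{"boc":71,"y":86}]}
After op 19 (replace /g/s 11): {"aq":8,"g":{"m":{"gp":3,"pgd":32,"w":22},"p":40,"rid":28,"rur":[9,87,56],"s":11},"iw":36,"tgn":[[0,94,35],{"cai":80,"esu":24,"lhv":51,"md":68},{"boc":71,"y":86}]}
After op 20 (replace /iw 94): {"aq":8,"g":{"m":{"gp":3,"pgd":32,"w":22},"p":40,"rid":28,"rur":[9,87,56],"s":11},"iw":94,"tgn":[[0,94,35],{"cai":80,"esu":24,"lhv":51,"md":68},{"boc":71,"y":86}]}
After op 21 (add /g/g 75): {"aq":8,"g":{"g":75,"m":{"gp":3,"pgd":32,"w":22},"p":40,"rid":28,"rur":[9,87,56],"s":11},"iw":94,"tgn":[[0,94,35],{"cai":80,"esu":24,"lhv":51,"md":68},{"boc":71,"y":86}]}
Size at the root: 4

Answer: 4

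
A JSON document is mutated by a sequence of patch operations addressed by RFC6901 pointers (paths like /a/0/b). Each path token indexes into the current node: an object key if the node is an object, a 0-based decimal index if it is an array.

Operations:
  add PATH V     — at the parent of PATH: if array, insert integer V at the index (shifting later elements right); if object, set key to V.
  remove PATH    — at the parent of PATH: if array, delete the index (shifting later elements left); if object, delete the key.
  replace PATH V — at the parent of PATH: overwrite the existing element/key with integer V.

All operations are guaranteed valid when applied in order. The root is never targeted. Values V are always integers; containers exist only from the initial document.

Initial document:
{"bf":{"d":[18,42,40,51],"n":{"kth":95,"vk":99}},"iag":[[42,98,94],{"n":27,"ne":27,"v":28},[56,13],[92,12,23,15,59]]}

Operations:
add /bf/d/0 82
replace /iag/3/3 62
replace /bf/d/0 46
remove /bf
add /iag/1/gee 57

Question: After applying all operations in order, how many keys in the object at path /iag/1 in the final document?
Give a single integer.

Answer: 4

Derivation:
After op 1 (add /bf/d/0 82): {"bf":{"d":[82,18,42,40,51],"n":{"kth":95,"vk":99}},"iag":[[42,98,94],{"n":27,"ne":27,"v":28},[56,13],[92,12,23,15,59]]}
After op 2 (replace /iag/3/3 62): {"bf":{"d":[82,18,42,40,51],"n":{"kth":95,"vk":99}},"iag":[[42,98,94],{"n":27,"ne":27,"v":28},[56,13],[92,12,23,62,59]]}
After op 3 (replace /bf/d/0 46): {"bf":{"d":[46,18,42,40,51],"n":{"kth":95,"vk":99}},"iag":[[42,98,94],{"n":27,"ne":27,"v":28},[56,13],[92,12,23,62,59]]}
After op 4 (remove /bf): {"iag":[[42,98,94],{"n":27,"ne":27,"v":28},[56,13],[92,12,23,62,59]]}
After op 5 (add /iag/1/gee 57): {"iag":[[42,98,94],{"gee":57,"n":27,"ne":27,"v":28},[56,13],[92,12,23,62,59]]}
Size at path /iag/1: 4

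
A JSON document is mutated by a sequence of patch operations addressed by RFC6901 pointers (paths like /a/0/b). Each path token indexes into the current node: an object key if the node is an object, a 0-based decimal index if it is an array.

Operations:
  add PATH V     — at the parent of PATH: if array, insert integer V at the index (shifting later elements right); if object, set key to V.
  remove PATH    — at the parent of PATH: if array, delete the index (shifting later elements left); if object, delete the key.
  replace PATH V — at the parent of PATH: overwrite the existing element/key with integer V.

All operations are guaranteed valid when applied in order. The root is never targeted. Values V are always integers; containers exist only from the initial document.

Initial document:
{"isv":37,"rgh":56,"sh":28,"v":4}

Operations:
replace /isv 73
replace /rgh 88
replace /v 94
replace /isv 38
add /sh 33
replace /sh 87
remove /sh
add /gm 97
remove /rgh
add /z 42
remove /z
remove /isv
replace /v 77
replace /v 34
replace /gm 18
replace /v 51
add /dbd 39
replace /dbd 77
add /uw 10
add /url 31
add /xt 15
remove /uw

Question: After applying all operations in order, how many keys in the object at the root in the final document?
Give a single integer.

Answer: 5

Derivation:
After op 1 (replace /isv 73): {"isv":73,"rgh":56,"sh":28,"v":4}
After op 2 (replace /rgh 88): {"isv":73,"rgh":88,"sh":28,"v":4}
After op 3 (replace /v 94): {"isv":73,"rgh":88,"sh":28,"v":94}
After op 4 (replace /isv 38): {"isv":38,"rgh":88,"sh":28,"v":94}
After op 5 (add /sh 33): {"isv":38,"rgh":88,"sh":33,"v":94}
After op 6 (replace /sh 87): {"isv":38,"rgh":88,"sh":87,"v":94}
After op 7 (remove /sh): {"isv":38,"rgh":88,"v":94}
After op 8 (add /gm 97): {"gm":97,"isv":38,"rgh":88,"v":94}
After op 9 (remove /rgh): {"gm":97,"isv":38,"v":94}
After op 10 (add /z 42): {"gm":97,"isv":38,"v":94,"z":42}
After op 11 (remove /z): {"gm":97,"isv":38,"v":94}
After op 12 (remove /isv): {"gm":97,"v":94}
After op 13 (replace /v 77): {"gm":97,"v":77}
After op 14 (replace /v 34): {"gm":97,"v":34}
After op 15 (replace /gm 18): {"gm":18,"v":34}
After op 16 (replace /v 51): {"gm":18,"v":51}
After op 17 (add /dbd 39): {"dbd":39,"gm":18,"v":51}
After op 18 (replace /dbd 77): {"dbd":77,"gm":18,"v":51}
After op 19 (add /uw 10): {"dbd":77,"gm":18,"uw":10,"v":51}
After op 20 (add /url 31): {"dbd":77,"gm":18,"url":31,"uw":10,"v":51}
After op 21 (add /xt 15): {"dbd":77,"gm":18,"url":31,"uw":10,"v":51,"xt":15}
After op 22 (remove /uw): {"dbd":77,"gm":18,"url":31,"v":51,"xt":15}
Size at the root: 5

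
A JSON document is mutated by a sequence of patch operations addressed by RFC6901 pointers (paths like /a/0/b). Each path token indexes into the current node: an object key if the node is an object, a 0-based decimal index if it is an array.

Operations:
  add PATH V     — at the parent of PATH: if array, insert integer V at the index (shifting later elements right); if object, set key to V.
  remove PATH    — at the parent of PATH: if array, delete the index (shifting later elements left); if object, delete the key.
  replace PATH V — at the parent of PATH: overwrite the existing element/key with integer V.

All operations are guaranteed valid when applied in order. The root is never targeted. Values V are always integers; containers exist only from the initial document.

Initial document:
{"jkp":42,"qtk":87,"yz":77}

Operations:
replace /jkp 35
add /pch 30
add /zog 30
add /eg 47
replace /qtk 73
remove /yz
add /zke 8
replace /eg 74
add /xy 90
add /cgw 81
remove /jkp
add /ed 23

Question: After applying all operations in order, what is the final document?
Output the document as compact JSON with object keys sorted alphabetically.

After op 1 (replace /jkp 35): {"jkp":35,"qtk":87,"yz":77}
After op 2 (add /pch 30): {"jkp":35,"pch":30,"qtk":87,"yz":77}
After op 3 (add /zog 30): {"jkp":35,"pch":30,"qtk":87,"yz":77,"zog":30}
After op 4 (add /eg 47): {"eg":47,"jkp":35,"pch":30,"qtk":87,"yz":77,"zog":30}
After op 5 (replace /qtk 73): {"eg":47,"jkp":35,"pch":30,"qtk":73,"yz":77,"zog":30}
After op 6 (remove /yz): {"eg":47,"jkp":35,"pch":30,"qtk":73,"zog":30}
After op 7 (add /zke 8): {"eg":47,"jkp":35,"pch":30,"qtk":73,"zke":8,"zog":30}
After op 8 (replace /eg 74): {"eg":74,"jkp":35,"pch":30,"qtk":73,"zke":8,"zog":30}
After op 9 (add /xy 90): {"eg":74,"jkp":35,"pch":30,"qtk":73,"xy":90,"zke":8,"zog":30}
After op 10 (add /cgw 81): {"cgw":81,"eg":74,"jkp":35,"pch":30,"qtk":73,"xy":90,"zke":8,"zog":30}
After op 11 (remove /jkp): {"cgw":81,"eg":74,"pch":30,"qtk":73,"xy":90,"zke":8,"zog":30}
After op 12 (add /ed 23): {"cgw":81,"ed":23,"eg":74,"pch":30,"qtk":73,"xy":90,"zke":8,"zog":30}

Answer: {"cgw":81,"ed":23,"eg":74,"pch":30,"qtk":73,"xy":90,"zke":8,"zog":30}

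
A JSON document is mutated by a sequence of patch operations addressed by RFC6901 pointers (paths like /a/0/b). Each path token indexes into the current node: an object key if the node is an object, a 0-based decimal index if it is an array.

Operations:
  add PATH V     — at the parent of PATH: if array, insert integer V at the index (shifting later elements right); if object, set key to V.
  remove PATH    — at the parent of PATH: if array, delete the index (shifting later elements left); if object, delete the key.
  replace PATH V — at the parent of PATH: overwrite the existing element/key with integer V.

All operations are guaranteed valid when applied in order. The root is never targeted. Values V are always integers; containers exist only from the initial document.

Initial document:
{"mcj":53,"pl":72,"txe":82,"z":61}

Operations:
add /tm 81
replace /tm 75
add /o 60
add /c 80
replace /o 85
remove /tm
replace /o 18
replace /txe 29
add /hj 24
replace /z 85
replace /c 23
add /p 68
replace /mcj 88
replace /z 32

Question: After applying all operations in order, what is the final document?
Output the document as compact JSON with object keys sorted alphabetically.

After op 1 (add /tm 81): {"mcj":53,"pl":72,"tm":81,"txe":82,"z":61}
After op 2 (replace /tm 75): {"mcj":53,"pl":72,"tm":75,"txe":82,"z":61}
After op 3 (add /o 60): {"mcj":53,"o":60,"pl":72,"tm":75,"txe":82,"z":61}
After op 4 (add /c 80): {"c":80,"mcj":53,"o":60,"pl":72,"tm":75,"txe":82,"z":61}
After op 5 (replace /o 85): {"c":80,"mcj":53,"o":85,"pl":72,"tm":75,"txe":82,"z":61}
After op 6 (remove /tm): {"c":80,"mcj":53,"o":85,"pl":72,"txe":82,"z":61}
After op 7 (replace /o 18): {"c":80,"mcj":53,"o":18,"pl":72,"txe":82,"z":61}
After op 8 (replace /txe 29): {"c":80,"mcj":53,"o":18,"pl":72,"txe":29,"z":61}
After op 9 (add /hj 24): {"c":80,"hj":24,"mcj":53,"o":18,"pl":72,"txe":29,"z":61}
After op 10 (replace /z 85): {"c":80,"hj":24,"mcj":53,"o":18,"pl":72,"txe":29,"z":85}
After op 11 (replace /c 23): {"c":23,"hj":24,"mcj":53,"o":18,"pl":72,"txe":29,"z":85}
After op 12 (add /p 68): {"c":23,"hj":24,"mcj":53,"o":18,"p":68,"pl":72,"txe":29,"z":85}
After op 13 (replace /mcj 88): {"c":23,"hj":24,"mcj":88,"o":18,"p":68,"pl":72,"txe":29,"z":85}
After op 14 (replace /z 32): {"c":23,"hj":24,"mcj":88,"o":18,"p":68,"pl":72,"txe":29,"z":32}

Answer: {"c":23,"hj":24,"mcj":88,"o":18,"p":68,"pl":72,"txe":29,"z":32}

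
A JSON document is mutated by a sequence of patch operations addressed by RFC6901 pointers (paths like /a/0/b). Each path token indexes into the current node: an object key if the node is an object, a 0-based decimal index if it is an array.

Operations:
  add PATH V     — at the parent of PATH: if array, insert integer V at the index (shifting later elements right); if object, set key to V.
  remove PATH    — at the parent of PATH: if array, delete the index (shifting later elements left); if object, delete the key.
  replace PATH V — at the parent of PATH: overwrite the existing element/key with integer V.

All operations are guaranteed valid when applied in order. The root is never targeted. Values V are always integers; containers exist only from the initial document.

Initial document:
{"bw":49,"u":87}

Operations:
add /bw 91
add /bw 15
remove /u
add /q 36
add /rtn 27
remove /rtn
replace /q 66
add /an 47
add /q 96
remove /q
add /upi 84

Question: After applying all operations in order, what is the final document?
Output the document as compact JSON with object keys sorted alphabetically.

Answer: {"an":47,"bw":15,"upi":84}

Derivation:
After op 1 (add /bw 91): {"bw":91,"u":87}
After op 2 (add /bw 15): {"bw":15,"u":87}
After op 3 (remove /u): {"bw":15}
After op 4 (add /q 36): {"bw":15,"q":36}
After op 5 (add /rtn 27): {"bw":15,"q":36,"rtn":27}
After op 6 (remove /rtn): {"bw":15,"q":36}
After op 7 (replace /q 66): {"bw":15,"q":66}
After op 8 (add /an 47): {"an":47,"bw":15,"q":66}
After op 9 (add /q 96): {"an":47,"bw":15,"q":96}
After op 10 (remove /q): {"an":47,"bw":15}
After op 11 (add /upi 84): {"an":47,"bw":15,"upi":84}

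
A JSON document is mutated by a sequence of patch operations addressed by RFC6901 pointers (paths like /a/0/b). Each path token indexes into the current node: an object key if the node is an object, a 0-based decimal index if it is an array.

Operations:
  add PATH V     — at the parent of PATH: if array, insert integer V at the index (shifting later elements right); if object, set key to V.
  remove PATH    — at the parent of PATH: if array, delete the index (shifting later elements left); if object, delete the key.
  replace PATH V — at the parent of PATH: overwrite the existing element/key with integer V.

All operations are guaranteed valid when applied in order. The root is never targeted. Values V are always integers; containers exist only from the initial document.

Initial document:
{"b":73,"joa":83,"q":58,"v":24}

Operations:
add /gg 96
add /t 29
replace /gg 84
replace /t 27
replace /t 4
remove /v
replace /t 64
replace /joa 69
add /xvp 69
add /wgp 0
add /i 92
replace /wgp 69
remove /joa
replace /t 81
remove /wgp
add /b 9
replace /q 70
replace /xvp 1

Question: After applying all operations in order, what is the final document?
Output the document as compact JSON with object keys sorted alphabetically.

After op 1 (add /gg 96): {"b":73,"gg":96,"joa":83,"q":58,"v":24}
After op 2 (add /t 29): {"b":73,"gg":96,"joa":83,"q":58,"t":29,"v":24}
After op 3 (replace /gg 84): {"b":73,"gg":84,"joa":83,"q":58,"t":29,"v":24}
After op 4 (replace /t 27): {"b":73,"gg":84,"joa":83,"q":58,"t":27,"v":24}
After op 5 (replace /t 4): {"b":73,"gg":84,"joa":83,"q":58,"t":4,"v":24}
After op 6 (remove /v): {"b":73,"gg":84,"joa":83,"q":58,"t":4}
After op 7 (replace /t 64): {"b":73,"gg":84,"joa":83,"q":58,"t":64}
After op 8 (replace /joa 69): {"b":73,"gg":84,"joa":69,"q":58,"t":64}
After op 9 (add /xvp 69): {"b":73,"gg":84,"joa":69,"q":58,"t":64,"xvp":69}
After op 10 (add /wgp 0): {"b":73,"gg":84,"joa":69,"q":58,"t":64,"wgp":0,"xvp":69}
After op 11 (add /i 92): {"b":73,"gg":84,"i":92,"joa":69,"q":58,"t":64,"wgp":0,"xvp":69}
After op 12 (replace /wgp 69): {"b":73,"gg":84,"i":92,"joa":69,"q":58,"t":64,"wgp":69,"xvp":69}
After op 13 (remove /joa): {"b":73,"gg":84,"i":92,"q":58,"t":64,"wgp":69,"xvp":69}
After op 14 (replace /t 81): {"b":73,"gg":84,"i":92,"q":58,"t":81,"wgp":69,"xvp":69}
After op 15 (remove /wgp): {"b":73,"gg":84,"i":92,"q":58,"t":81,"xvp":69}
After op 16 (add /b 9): {"b":9,"gg":84,"i":92,"q":58,"t":81,"xvp":69}
After op 17 (replace /q 70): {"b":9,"gg":84,"i":92,"q":70,"t":81,"xvp":69}
After op 18 (replace /xvp 1): {"b":9,"gg":84,"i":92,"q":70,"t":81,"xvp":1}

Answer: {"b":9,"gg":84,"i":92,"q":70,"t":81,"xvp":1}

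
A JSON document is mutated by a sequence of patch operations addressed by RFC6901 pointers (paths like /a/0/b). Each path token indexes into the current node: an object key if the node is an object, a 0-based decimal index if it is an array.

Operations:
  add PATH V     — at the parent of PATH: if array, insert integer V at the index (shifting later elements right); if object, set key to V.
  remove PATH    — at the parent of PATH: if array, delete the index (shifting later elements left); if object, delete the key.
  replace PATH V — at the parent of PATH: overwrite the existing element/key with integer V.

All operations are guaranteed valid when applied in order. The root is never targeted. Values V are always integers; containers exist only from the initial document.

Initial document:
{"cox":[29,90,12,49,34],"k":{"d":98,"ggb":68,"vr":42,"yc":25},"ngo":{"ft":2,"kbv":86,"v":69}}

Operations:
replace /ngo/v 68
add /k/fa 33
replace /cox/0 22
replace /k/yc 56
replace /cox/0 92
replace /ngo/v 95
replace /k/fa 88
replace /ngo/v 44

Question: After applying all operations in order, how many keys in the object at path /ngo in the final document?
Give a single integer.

Answer: 3

Derivation:
After op 1 (replace /ngo/v 68): {"cox":[29,90,12,49,34],"k":{"d":98,"ggb":68,"vr":42,"yc":25},"ngo":{"ft":2,"kbv":86,"v":68}}
After op 2 (add /k/fa 33): {"cox":[29,90,12,49,34],"k":{"d":98,"fa":33,"ggb":68,"vr":42,"yc":25},"ngo":{"ft":2,"kbv":86,"v":68}}
After op 3 (replace /cox/0 22): {"cox":[22,90,12,49,34],"k":{"d":98,"fa":33,"ggb":68,"vr":42,"yc":25},"ngo":{"ft":2,"kbv":86,"v":68}}
After op 4 (replace /k/yc 56): {"cox":[22,90,12,49,34],"k":{"d":98,"fa":33,"ggb":68,"vr":42,"yc":56},"ngo":{"ft":2,"kbv":86,"v":68}}
After op 5 (replace /cox/0 92): {"cox":[92,90,12,49,34],"k":{"d":98,"fa":33,"ggb":68,"vr":42,"yc":56},"ngo":{"ft":2,"kbv":86,"v":68}}
After op 6 (replace /ngo/v 95): {"cox":[92,90,12,49,34],"k":{"d":98,"fa":33,"ggb":68,"vr":42,"yc":56},"ngo":{"ft":2,"kbv":86,"v":95}}
After op 7 (replace /k/fa 88): {"cox":[92,90,12,49,34],"k":{"d":98,"fa":88,"ggb":68,"vr":42,"yc":56},"ngo":{"ft":2,"kbv":86,"v":95}}
After op 8 (replace /ngo/v 44): {"cox":[92,90,12,49,34],"k":{"d":98,"fa":88,"ggb":68,"vr":42,"yc":56},"ngo":{"ft":2,"kbv":86,"v":44}}
Size at path /ngo: 3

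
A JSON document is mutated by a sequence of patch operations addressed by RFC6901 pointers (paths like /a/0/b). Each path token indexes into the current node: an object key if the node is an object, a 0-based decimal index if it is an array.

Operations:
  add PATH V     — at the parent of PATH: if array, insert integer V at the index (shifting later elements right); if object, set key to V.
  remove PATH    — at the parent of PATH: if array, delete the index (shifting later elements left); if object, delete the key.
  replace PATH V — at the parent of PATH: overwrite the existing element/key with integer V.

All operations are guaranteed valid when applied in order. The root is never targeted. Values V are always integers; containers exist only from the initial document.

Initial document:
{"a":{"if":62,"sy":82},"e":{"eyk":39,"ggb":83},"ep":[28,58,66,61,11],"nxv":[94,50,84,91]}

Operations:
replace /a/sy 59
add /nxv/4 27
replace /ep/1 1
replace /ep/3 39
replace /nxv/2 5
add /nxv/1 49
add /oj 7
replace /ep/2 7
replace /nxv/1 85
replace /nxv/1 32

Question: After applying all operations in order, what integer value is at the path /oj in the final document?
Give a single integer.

Answer: 7

Derivation:
After op 1 (replace /a/sy 59): {"a":{"if":62,"sy":59},"e":{"eyk":39,"ggb":83},"ep":[28,58,66,61,11],"nxv":[94,50,84,91]}
After op 2 (add /nxv/4 27): {"a":{"if":62,"sy":59},"e":{"eyk":39,"ggb":83},"ep":[28,58,66,61,11],"nxv":[94,50,84,91,27]}
After op 3 (replace /ep/1 1): {"a":{"if":62,"sy":59},"e":{"eyk":39,"ggb":83},"ep":[28,1,66,61,11],"nxv":[94,50,84,91,27]}
After op 4 (replace /ep/3 39): {"a":{"if":62,"sy":59},"e":{"eyk":39,"ggb":83},"ep":[28,1,66,39,11],"nxv":[94,50,84,91,27]}
After op 5 (replace /nxv/2 5): {"a":{"if":62,"sy":59},"e":{"eyk":39,"ggb":83},"ep":[28,1,66,39,11],"nxv":[94,50,5,91,27]}
After op 6 (add /nxv/1 49): {"a":{"if":62,"sy":59},"e":{"eyk":39,"ggb":83},"ep":[28,1,66,39,11],"nxv":[94,49,50,5,91,27]}
After op 7 (add /oj 7): {"a":{"if":62,"sy":59},"e":{"eyk":39,"ggb":83},"ep":[28,1,66,39,11],"nxv":[94,49,50,5,91,27],"oj":7}
After op 8 (replace /ep/2 7): {"a":{"if":62,"sy":59},"e":{"eyk":39,"ggb":83},"ep":[28,1,7,39,11],"nxv":[94,49,50,5,91,27],"oj":7}
After op 9 (replace /nxv/1 85): {"a":{"if":62,"sy":59},"e":{"eyk":39,"ggb":83},"ep":[28,1,7,39,11],"nxv":[94,85,50,5,91,27],"oj":7}
After op 10 (replace /nxv/1 32): {"a":{"if":62,"sy":59},"e":{"eyk":39,"ggb":83},"ep":[28,1,7,39,11],"nxv":[94,32,50,5,91,27],"oj":7}
Value at /oj: 7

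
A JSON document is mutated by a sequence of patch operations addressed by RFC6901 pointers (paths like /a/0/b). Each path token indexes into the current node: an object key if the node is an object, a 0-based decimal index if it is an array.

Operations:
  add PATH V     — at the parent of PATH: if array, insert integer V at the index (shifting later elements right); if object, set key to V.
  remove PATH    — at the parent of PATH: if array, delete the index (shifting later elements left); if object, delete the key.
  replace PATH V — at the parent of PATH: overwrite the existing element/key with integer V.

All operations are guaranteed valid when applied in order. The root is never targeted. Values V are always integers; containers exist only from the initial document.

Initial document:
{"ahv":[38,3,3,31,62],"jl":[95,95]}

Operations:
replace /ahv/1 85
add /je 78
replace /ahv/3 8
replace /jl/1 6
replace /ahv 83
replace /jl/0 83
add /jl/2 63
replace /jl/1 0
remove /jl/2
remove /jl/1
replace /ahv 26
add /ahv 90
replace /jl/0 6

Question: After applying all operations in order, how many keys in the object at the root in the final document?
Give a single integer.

After op 1 (replace /ahv/1 85): {"ahv":[38,85,3,31,62],"jl":[95,95]}
After op 2 (add /je 78): {"ahv":[38,85,3,31,62],"je":78,"jl":[95,95]}
After op 3 (replace /ahv/3 8): {"ahv":[38,85,3,8,62],"je":78,"jl":[95,95]}
After op 4 (replace /jl/1 6): {"ahv":[38,85,3,8,62],"je":78,"jl":[95,6]}
After op 5 (replace /ahv 83): {"ahv":83,"je":78,"jl":[95,6]}
After op 6 (replace /jl/0 83): {"ahv":83,"je":78,"jl":[83,6]}
After op 7 (add /jl/2 63): {"ahv":83,"je":78,"jl":[83,6,63]}
After op 8 (replace /jl/1 0): {"ahv":83,"je":78,"jl":[83,0,63]}
After op 9 (remove /jl/2): {"ahv":83,"je":78,"jl":[83,0]}
After op 10 (remove /jl/1): {"ahv":83,"je":78,"jl":[83]}
After op 11 (replace /ahv 26): {"ahv":26,"je":78,"jl":[83]}
After op 12 (add /ahv 90): {"ahv":90,"je":78,"jl":[83]}
After op 13 (replace /jl/0 6): {"ahv":90,"je":78,"jl":[6]}
Size at the root: 3

Answer: 3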